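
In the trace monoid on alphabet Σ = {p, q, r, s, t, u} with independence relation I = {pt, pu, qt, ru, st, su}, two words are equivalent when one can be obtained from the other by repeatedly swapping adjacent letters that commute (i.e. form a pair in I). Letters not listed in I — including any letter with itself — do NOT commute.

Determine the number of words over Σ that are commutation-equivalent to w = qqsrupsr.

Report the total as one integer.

piece 0:q — minimal
piece 1:q rests on {0:q}
piece 2:s rests on {1:q}
piece 3:r rests on {2:s}
piece 4:u rests on {1:q}
piece 5:p rests on {3:r}
piece 6:s rests on {5:p}
piece 7:r rests on {6:s}
minimal pieces: {0:q}
ways to finish when only these pieces remain (= sum over removing one remaining piece with nothing left below it):
  1 left: {4}→1  {7}→1
  2 left: {4,7}→2  {6,7}→1
  3 left: {4,6,7}→3  {5,6,7}→1
  4 left: {3,5,6,7}→1  {4,5,6,7}→4
  5 left: {2,3,5,6,7}→1  {3,4,5,6,7}→5
  6 left: {2,3,4,5,6,7}→6
  placing 0:q first → 6 extensions

6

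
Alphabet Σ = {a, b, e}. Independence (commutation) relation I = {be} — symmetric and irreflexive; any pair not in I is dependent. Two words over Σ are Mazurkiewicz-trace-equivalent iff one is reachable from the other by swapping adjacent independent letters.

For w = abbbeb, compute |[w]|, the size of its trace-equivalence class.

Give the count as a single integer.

#0=a has no predecessor
#1=b depends on [0:a]
#2=b depends on [1:b]
#3=b depends on [2:b]
#4=e depends on [0:a]
#5=b depends on [3:b]
sources: [0:a]
N(rest) = Σ N(rest − s) over sources s of rest; N(one piece) = 1:
  size 1 → [4]=1  [5]=1
  size 2 → [3,5]=1  [4,5]=2
  size 3 → [2,3,5]=1  [3,4,5]=3
  size 4 → [1,2,3,5]=1  [2,3,4,5]=4
  first=0(a) contributes 5

5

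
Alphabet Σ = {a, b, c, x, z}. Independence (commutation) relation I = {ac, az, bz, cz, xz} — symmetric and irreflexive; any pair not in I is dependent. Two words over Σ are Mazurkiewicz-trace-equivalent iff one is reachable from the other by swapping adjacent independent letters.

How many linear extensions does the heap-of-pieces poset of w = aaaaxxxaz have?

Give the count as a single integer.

9

#0=a has no predecessor
#1=a depends on [0:a]
#2=a depends on [1:a]
#3=a depends on [2:a]
#4=x depends on [3:a]
#5=x depends on [4:x]
#6=x depends on [5:x]
#7=a depends on [6:x]
#8=z has no predecessor
sources: [0:a, 8:z]
N(rest) = Σ N(rest − s) over sources s of rest; N(one piece) = 1:
  size 1 → [7]=1  [8]=1
  size 2 → [6,7]=1  [7,8]=2
  size 3 → [5,6,7]=1  [6,7,8]=3
  size 4 → [4,5,6,7]=1  [5,6,7,8]=4
  size 5 → [3,4,5,6,7]=1  [4,5,6,7,8]=5
  size 6 → [2,3,4,5,6,7]=1  [3,4,5,6,7,8]=6
  size 7 → [1,2,3,4,5,6,7]=1  [2,3,4,5,6,7,8]=7
  first=0(a) contributes 8
  first=8(z) contributes 1
|[w]| = 9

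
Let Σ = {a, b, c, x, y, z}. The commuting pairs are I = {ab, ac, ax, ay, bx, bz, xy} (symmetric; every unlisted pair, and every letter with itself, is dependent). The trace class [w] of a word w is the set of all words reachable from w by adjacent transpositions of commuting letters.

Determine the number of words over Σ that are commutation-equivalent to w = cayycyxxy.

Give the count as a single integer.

0(c) covers ∅
1(a) covers ∅
2(y) covers 0:c
3(y) covers 2:y
4(c) covers 3:y
5(y) covers 4:c
6(x) covers 4:c
7(x) covers 6:x
8(y) covers 5:y
floor of heap: 0:c, 1:a
completions by unplaced set U, small U first (add the entries for U minus each lowest piece of U):
  |U|=1: {1}:1  {7}:1  {8}:1
  |U|=2: {1,7}:2  {1,8}:2  {5,8}:1  {6,7}:1  {7,8}:2
  |U|=3: {1,5,8}:3  {1,6,7}:3  {1,7,8}:6  {5,7,8}:3  {6,7,8}:3
  |U|=4: {1,5,7,8}:12  {1,6,7,8}:12  {5,6,7,8}:6
  |U|=5: {1,5,6,7,8}:30  {4,5,6,7,8}:6
  |U|=6: {1,4,5,6,7,8}:36  {3,4,5,6,7,8}:6
  |U|=7: {1,3,4,5,6,7,8}:42  {2,3,4,5,6,7,8}:6
  start at 0(c): 48
  start at 1(a): 6
sum over floor = 54

54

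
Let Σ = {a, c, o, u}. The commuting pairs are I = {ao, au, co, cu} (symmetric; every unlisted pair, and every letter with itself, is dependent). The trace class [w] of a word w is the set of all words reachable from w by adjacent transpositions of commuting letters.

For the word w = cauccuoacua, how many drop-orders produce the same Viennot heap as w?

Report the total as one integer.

#0=c has no predecessor
#1=a depends on [0:c]
#2=u has no predecessor
#3=c depends on [1:a]
#4=c depends on [3:c]
#5=u depends on [2:u]
#6=o depends on [5:u]
#7=a depends on [4:c]
#8=c depends on [7:a]
#9=u depends on [6:o]
#10=a depends on [8:c]
sources: [0:c, 2:u]
N(rest) = Σ N(rest − s) over sources s of rest; N(one piece) = 1:
  size 1 → [9]=1  [10]=1
  size 2 → [6,9]=1  [8,10]=1  [9,10]=2
  size 3 → [5,6,9]=1  [6,9,10]=3  [7,8,10]=1  [8,9,10]=3
  size 4 → [2,5,6,9]=1  [4,7,8,10]=1  [5,6,9,10]=4  [6,8,9,10]=6  [7,8,9,10]=4
  size 5 → [2,5,6,9,10]=5  [3,4,7,8,10]=1  [4,7,8,9,10]=5  [5,6,8,9,10]=10  [6,7,8,9,10]=10
  size 6 → [1,3,4,7,8,10]=1  [2,5,6,8,9,10]=15  [3,4,7,8,9,10]=6  [4,6,7,8,9,10]=15  [5,6,7,8,9,10]=20
  size 7 → [0,1,3,4,7,8,10]=1  [1,3,4,7,8,9,10]=7  [2,5,6,7,8,9,10]=35  [3,4,6,7,8,9,10]=21  [4,5,6,7,8,9,10]=35
  size 8 → [0,1,3,4,7,8,9,10]=8  [1,3,4,6,7,8,9,10]=28  [2,4,5,6,7,8,9,10]=70  [3,4,5,6,7,8,9,10]=56
  size 9 → [0,1,3,4,6,7,8,9,10]=36  [1,3,4,5,6,7,8,9,10]=84  [2,3,4,5,6,7,8,9,10]=126
  first=0(c) contributes 210
  first=2(u) contributes 120
|[w]| = 330

330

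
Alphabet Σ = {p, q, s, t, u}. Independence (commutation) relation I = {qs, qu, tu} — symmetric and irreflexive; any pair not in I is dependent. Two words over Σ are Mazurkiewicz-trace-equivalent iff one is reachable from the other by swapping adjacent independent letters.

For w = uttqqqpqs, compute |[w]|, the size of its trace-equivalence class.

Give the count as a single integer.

0(u) covers ∅
1(t) covers ∅
2(t) covers 1:t
3(q) covers 2:t
4(q) covers 3:q
5(q) covers 4:q
6(p) covers 0:u, 5:q
7(q) covers 6:p
8(s) covers 6:p
floor of heap: 0:u, 1:t
completions by unplaced set U, small U first (add the entries for U minus each lowest piece of U):
  |U|=1: {7}:1  {8}:1
  |U|=2: {7,8}:2
  |U|=3: {6,7,8}:2
  |U|=4: {0,6,7,8}:2  {5,6,7,8}:2
  |U|=5: {0,5,6,7,8}:4  {4,5,6,7,8}:2
  |U|=6: {0,4,5,6,7,8}:6  {3,4,5,6,7,8}:2
  |U|=7: {0,3,4,5,6,7,8}:8  {2,3,4,5,6,7,8}:2
  start at 0(u): 2
  start at 1(t): 10
sum over floor = 12

12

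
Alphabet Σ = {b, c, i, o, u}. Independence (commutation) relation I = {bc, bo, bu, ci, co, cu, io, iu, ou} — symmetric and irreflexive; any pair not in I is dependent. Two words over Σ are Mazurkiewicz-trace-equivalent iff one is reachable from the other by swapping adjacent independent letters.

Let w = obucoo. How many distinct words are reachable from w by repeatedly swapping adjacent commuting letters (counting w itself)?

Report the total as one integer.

0(o) covers ∅
1(b) covers ∅
2(u) covers ∅
3(c) covers ∅
4(o) covers 0:o
5(o) covers 4:o
floor of heap: 0:o, 1:b, 2:u, 3:c
completions by unplaced set U, small U first (add the entries for U minus each lowest piece of U):
  |U|=1: {1}:1  {2}:1  {3}:1  {5}:1
  |U|=2: {1,2}:2  {1,3}:2  {1,5}:2  {2,3}:2  {2,5}:2  {3,5}:2  {4,5}:1
  |U|=3: {0,4,5}:1  {1,2,3}:6  {1,2,5}:6  {1,3,5}:6  {1,4,5}:3  {2,3,5}:6  {2,4,5}:3  {3,4,5}:3
  |U|=4: {0,1,4,5}:4  {0,2,4,5}:4  {0,3,4,5}:4  {1,2,3,5}:24  {1,2,4,5}:12  {1,3,4,5}:12  {2,3,4,5}:12
  start at 0(o): 60
  start at 1(b): 20
  start at 2(u): 20
  start at 3(c): 20
sum over floor = 120

120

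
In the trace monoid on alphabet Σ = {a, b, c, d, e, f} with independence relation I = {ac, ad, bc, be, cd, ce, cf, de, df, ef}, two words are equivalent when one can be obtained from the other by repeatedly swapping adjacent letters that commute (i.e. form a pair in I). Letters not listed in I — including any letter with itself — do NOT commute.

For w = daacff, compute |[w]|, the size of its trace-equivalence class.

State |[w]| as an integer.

30

0(d) covers ∅
1(a) covers ∅
2(a) covers 1:a
3(c) covers ∅
4(f) covers 2:a
5(f) covers 4:f
floor of heap: 0:d, 1:a, 3:c
completions by unplaced set U, small U first (add the entries for U minus each lowest piece of U):
  |U|=1: {0}:1  {3}:1  {5}:1
  |U|=2: {0,3}:2  {0,5}:2  {3,5}:2  {4,5}:1
  |U|=3: {0,3,5}:6  {0,4,5}:3  {2,4,5}:1  {3,4,5}:3
  |U|=4: {0,2,4,5}:4  {0,3,4,5}:12  {1,2,4,5}:1  {2,3,4,5}:4
  start at 0(d): 5
  start at 1(a): 20
  start at 3(c): 5
sum over floor = 30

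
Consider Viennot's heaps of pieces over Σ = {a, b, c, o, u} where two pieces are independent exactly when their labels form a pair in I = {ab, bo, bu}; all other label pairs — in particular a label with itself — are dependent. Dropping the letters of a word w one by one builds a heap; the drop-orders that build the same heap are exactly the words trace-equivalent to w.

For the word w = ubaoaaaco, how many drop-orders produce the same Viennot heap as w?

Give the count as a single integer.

7

0(u) covers ∅
1(b) covers ∅
2(a) covers 0:u
3(o) covers 2:a
4(a) covers 3:o
5(a) covers 4:a
6(a) covers 5:a
7(c) covers 1:b, 6:a
8(o) covers 7:c
floor of heap: 0:u, 1:b
completions by unplaced set U, small U first (add the entries for U minus each lowest piece of U):
  |U|=1: {8}:1
  |U|=2: {7,8}:1
  |U|=3: {1,7,8}:1  {6,7,8}:1
  |U|=4: {1,6,7,8}:2  {5,6,7,8}:1
  |U|=5: {1,5,6,7,8}:3  {4,5,6,7,8}:1
  |U|=6: {1,4,5,6,7,8}:4  {3,4,5,6,7,8}:1
  |U|=7: {1,3,4,5,6,7,8}:5  {2,3,4,5,6,7,8}:1
  start at 0(u): 6
  start at 1(b): 1
sum over floor = 7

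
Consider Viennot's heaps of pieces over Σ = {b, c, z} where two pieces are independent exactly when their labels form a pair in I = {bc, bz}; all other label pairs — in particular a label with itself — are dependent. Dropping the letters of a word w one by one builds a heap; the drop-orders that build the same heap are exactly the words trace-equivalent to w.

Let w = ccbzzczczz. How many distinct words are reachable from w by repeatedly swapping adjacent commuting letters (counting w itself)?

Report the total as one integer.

piece 0:c — minimal
piece 1:c rests on {0:c}
piece 2:b — minimal
piece 3:z rests on {1:c}
piece 4:z rests on {3:z}
piece 5:c rests on {4:z}
piece 6:z rests on {5:c}
piece 7:c rests on {6:z}
piece 8:z rests on {7:c}
piece 9:z rests on {8:z}
minimal pieces: {0:c, 2:b}
ways to finish when only these pieces remain (= sum over removing one remaining piece with nothing left below it):
  1 left: {2}→1  {9}→1
  2 left: {2,9}→2  {8,9}→1
  3 left: {2,8,9}→3  {7,8,9}→1
  4 left: {2,7,8,9}→4  {6,7,8,9}→1
  5 left: {2,6,7,8,9}→5  {5,6,7,8,9}→1
  6 left: {2,5,6,7,8,9}→6  {4,5,6,7,8,9}→1
  7 left: {2,4,5,6,7,8,9}→7  {3,4,5,6,7,8,9}→1
  8 left: {1,3,4,5,6,7,8,9}→1  {2,3,4,5,6,7,8,9}→8
  placing 0:c first → 9 extensions
  placing 2:b first → 1 extensions
total linear extensions = 10

10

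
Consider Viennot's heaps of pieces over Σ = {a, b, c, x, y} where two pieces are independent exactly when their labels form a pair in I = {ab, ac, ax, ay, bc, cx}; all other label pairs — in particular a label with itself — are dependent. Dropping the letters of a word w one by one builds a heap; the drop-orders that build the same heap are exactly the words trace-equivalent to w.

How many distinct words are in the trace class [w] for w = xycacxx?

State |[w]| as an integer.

piece 0:x — minimal
piece 1:y rests on {0:x}
piece 2:c rests on {1:y}
piece 3:a — minimal
piece 4:c rests on {2:c}
piece 5:x rests on {1:y}
piece 6:x rests on {5:x}
minimal pieces: {0:x, 3:a}
ways to finish when only these pieces remain (= sum over removing one remaining piece with nothing left below it):
  1 left: {3}→1  {4}→1  {6}→1
  2 left: {2,4}→1  {3,4}→2  {3,6}→2  {4,6}→2  {5,6}→1
  3 left: {2,3,4}→3  {2,4,6}→3  {3,4,6}→6  {3,5,6}→3  {4,5,6}→3
  4 left: {2,3,4,6}→12  {2,4,5,6}→6  {3,4,5,6}→12
  5 left: {1,2,4,5,6}→6  {2,3,4,5,6}→30
  placing 0:x first → 36 extensions
  placing 3:a first → 6 extensions
total linear extensions = 42

42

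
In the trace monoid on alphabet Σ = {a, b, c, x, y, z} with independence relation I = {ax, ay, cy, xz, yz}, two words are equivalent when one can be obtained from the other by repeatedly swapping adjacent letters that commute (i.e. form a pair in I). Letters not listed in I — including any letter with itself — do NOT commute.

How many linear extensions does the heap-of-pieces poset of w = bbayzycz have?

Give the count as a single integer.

piece 0:b — minimal
piece 1:b rests on {0:b}
piece 2:a rests on {1:b}
piece 3:y rests on {1:b}
piece 4:z rests on {2:a}
piece 5:y rests on {3:y}
piece 6:c rests on {4:z}
piece 7:z rests on {6:c}
minimal pieces: {0:b}
ways to finish when only these pieces remain (= sum over removing one remaining piece with nothing left below it):
  1 left: {5}→1  {7}→1
  2 left: {3,5}→1  {5,7}→2  {6,7}→1
  3 left: {3,5,7}→3  {4,6,7}→1  {5,6,7}→3
  4 left: {2,4,6,7}→1  {3,5,6,7}→6  {4,5,6,7}→4
  5 left: {2,4,5,6,7}→5  {3,4,5,6,7}→10
  6 left: {2,3,4,5,6,7}→15
  placing 0:b first → 15 extensions

15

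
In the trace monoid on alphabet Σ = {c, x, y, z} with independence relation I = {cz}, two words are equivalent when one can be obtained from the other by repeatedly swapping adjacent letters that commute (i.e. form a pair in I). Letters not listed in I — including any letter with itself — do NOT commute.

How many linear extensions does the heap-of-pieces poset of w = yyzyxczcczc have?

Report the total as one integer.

15

0(y) covers ∅
1(y) covers 0:y
2(z) covers 1:y
3(y) covers 2:z
4(x) covers 3:y
5(c) covers 4:x
6(z) covers 4:x
7(c) covers 5:c
8(c) covers 7:c
9(z) covers 6:z
10(c) covers 8:c
floor of heap: 0:y
completions by unplaced set U, small U first (add the entries for U minus each lowest piece of U):
  |U|=1: {9}:1  {10}:1
  |U|=2: {6,9}:1  {8,10}:1  {9,10}:2
  |U|=3: {6,9,10}:3  {7,8,10}:1  {8,9,10}:3
  |U|=4: {5,7,8,10}:1  {6,8,9,10}:6  {7,8,9,10}:4
  |U|=5: {5,7,8,9,10}:5  {6,7,8,9,10}:10
  |U|=6: {5,6,7,8,9,10}:15
  |U|=7: {4,5,6,7,8,9,10}:15
  |U|=8: {3,4,5,6,7,8,9,10}:15
  |U|=9: {2,3,4,5,6,7,8,9,10}:15
  start at 0(y): 15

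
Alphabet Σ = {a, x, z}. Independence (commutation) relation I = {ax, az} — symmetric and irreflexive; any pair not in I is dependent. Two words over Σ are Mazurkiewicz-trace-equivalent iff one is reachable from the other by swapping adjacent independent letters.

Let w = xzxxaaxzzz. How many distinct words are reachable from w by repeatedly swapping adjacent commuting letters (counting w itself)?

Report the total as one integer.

45

piece 0:x — minimal
piece 1:z rests on {0:x}
piece 2:x rests on {1:z}
piece 3:x rests on {2:x}
piece 4:a — minimal
piece 5:a rests on {4:a}
piece 6:x rests on {3:x}
piece 7:z rests on {6:x}
piece 8:z rests on {7:z}
piece 9:z rests on {8:z}
minimal pieces: {0:x, 4:a}
ways to finish when only these pieces remain (= sum over removing one remaining piece with nothing left below it):
  1 left: {5}→1  {9}→1
  2 left: {4,5}→1  {5,9}→2  {8,9}→1
  3 left: {4,5,9}→3  {5,8,9}→3  {7,8,9}→1
  4 left: {4,5,8,9}→6  {5,7,8,9}→4  {6,7,8,9}→1
  5 left: {3,6,7,8,9}→1  {4,5,7,8,9}→10  {5,6,7,8,9}→5
  6 left: {2,3,6,7,8,9}→1  {3,5,6,7,8,9}→6  {4,5,6,7,8,9}→15
  7 left: {1,2,3,6,7,8,9}→1  {2,3,5,6,7,8,9}→7  {3,4,5,6,7,8,9}→21
  8 left: {0,1,2,3,6,7,8,9}→1  {1,2,3,5,6,7,8,9}→8  {2,3,4,5,6,7,8,9}→28
  placing 0:x first → 36 extensions
  placing 4:a first → 9 extensions
total linear extensions = 45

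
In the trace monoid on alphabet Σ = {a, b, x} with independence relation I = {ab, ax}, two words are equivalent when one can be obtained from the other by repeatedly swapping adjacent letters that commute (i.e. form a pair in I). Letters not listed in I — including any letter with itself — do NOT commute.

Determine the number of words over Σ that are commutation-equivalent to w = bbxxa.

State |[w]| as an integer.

0(b) covers ∅
1(b) covers 0:b
2(x) covers 1:b
3(x) covers 2:x
4(a) covers ∅
floor of heap: 0:b, 4:a
completions by unplaced set U, small U first (add the entries for U minus each lowest piece of U):
  |U|=1: {3}:1  {4}:1
  |U|=2: {2,3}:1  {3,4}:2
  |U|=3: {1,2,3}:1  {2,3,4}:3
  start at 0(b): 4
  start at 4(a): 1
sum over floor = 5

5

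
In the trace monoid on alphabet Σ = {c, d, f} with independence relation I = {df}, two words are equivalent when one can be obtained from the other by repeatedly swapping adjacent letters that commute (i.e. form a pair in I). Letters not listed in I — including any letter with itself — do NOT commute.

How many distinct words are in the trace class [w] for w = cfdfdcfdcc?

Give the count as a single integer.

#0=c has no predecessor
#1=f depends on [0:c]
#2=d depends on [0:c]
#3=f depends on [1:f]
#4=d depends on [2:d]
#5=c depends on [3:f, 4:d]
#6=f depends on [5:c]
#7=d depends on [5:c]
#8=c depends on [6:f, 7:d]
#9=c depends on [8:c]
sources: [0:c]
N(rest) = Σ N(rest − s) over sources s of rest; N(one piece) = 1:
  size 1 → [9]=1
  size 2 → [8,9]=1
  size 3 → [6,8,9]=1  [7,8,9]=1
  size 4 → [6,7,8,9]=2
  size 5 → [5,6,7,8,9]=2
  size 6 → [3,5,6,7,8,9]=2  [4,5,6,7,8,9]=2
  size 7 → [1,3,5,6,7,8,9]=2  [2,4,5,6,7,8,9]=2  [3,4,5,6,7,8,9]=4
  size 8 → [1,3,4,5,6,7,8,9]=6  [2,3,4,5,6,7,8,9]=6
  first=0(c) contributes 12

12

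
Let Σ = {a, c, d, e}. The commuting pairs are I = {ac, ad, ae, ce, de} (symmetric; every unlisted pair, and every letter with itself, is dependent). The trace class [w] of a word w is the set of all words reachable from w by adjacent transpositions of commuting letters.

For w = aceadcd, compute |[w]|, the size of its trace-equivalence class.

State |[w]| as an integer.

105

piece 0:a — minimal
piece 1:c — minimal
piece 2:e — minimal
piece 3:a rests on {0:a}
piece 4:d rests on {1:c}
piece 5:c rests on {4:d}
piece 6:d rests on {5:c}
minimal pieces: {0:a, 1:c, 2:e}
ways to finish when only these pieces remain (= sum over removing one remaining piece with nothing left below it):
  1 left: {2}→1  {3}→1  {6}→1
  2 left: {0,3}→1  {2,3}→2  {2,6}→2  {3,6}→2  {5,6}→1
  3 left: {0,2,3}→3  {0,3,6}→3  {2,3,6}→6  {2,5,6}→3  {3,5,6}→3  {4,5,6}→1
  4 left: {0,2,3,6}→12  {0,3,5,6}→6  {1,4,5,6}→1  {2,3,5,6}→12  {2,4,5,6}→4  {3,4,5,6}→4
  5 left: {0,2,3,5,6}→30  {0,3,4,5,6}→10  {1,2,4,5,6}→5  {1,3,4,5,6}→5  {2,3,4,5,6}→20
  placing 0:a first → 30 extensions
  placing 1:c first → 60 extensions
  placing 2:e first → 15 extensions
total linear extensions = 105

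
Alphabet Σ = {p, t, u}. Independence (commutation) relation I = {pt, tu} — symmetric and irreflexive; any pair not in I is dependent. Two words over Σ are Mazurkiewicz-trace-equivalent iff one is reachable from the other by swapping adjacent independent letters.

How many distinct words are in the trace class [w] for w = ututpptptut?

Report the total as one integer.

462

drop 0:u onto floor
drop 1:t onto floor
drop 2:u onto {0:u}
drop 3:t onto {1:t}
drop 4:p onto {2:u}
drop 5:p onto {4:p}
drop 6:t onto {3:t}
drop 7:p onto {5:p}
drop 8:t onto {6:t}
drop 9:u onto {7:p}
drop 10:t onto {8:t}
ground layer = {0:u, 1:t}
drop-orders for the pieces not yet dropped (sum over which currently-grounded one goes next):
  1 to go: {9} 1  {10} 1
  2 to go: {7,9} 1  {8,10} 1  {9,10} 2
  3 to go: {5,7,9} 1  {6,8,10} 1  {7,9,10} 3  {8,9,10} 3
  4 to go: {3,6,8,10} 1  {4,5,7,9} 1  {5,7,9,10} 4  {6,8,9,10} 4  {7,8,9,10} 6
  5 to go: {1,3,6,8,10} 1  {2,4,5,7,9} 1  {3,6,8,9,10} 5  {4,5,7,9,10} 5  {5,7,8,9,10} 10  {6,7,8,9,10} 10
  6 to go: {0,2,4,5,7,9} 1  {1,3,6,8,9,10} 6  {2,4,5,7,9,10} 6  {3,6,7,8,9,10} 15  {4,5,7,8,9,10} 15  {5,6,7,8,9,10} 20
  7 to go: {0,2,4,5,7,9,10} 7  {1,3,6,7,8,9,10} 21  {2,4,5,7,8,9,10} 21  {3,5,6,7,8,9,10} 35  {4,5,6,7,8,9,10} 35
  8 to go: {0,2,4,5,7,8,9,10} 28  {1,3,5,6,7,8,9,10} 56  {2,4,5,6,7,8,9,10} 56  {3,4,5,6,7,8,9,10} 70
  9 to go: {0,2,4,5,6,7,8,9,10} 84  {1,3,4,5,6,7,8,9,10} 126  {2,3,4,5,6,7,8,9,10} 126
  if 0:u drops first: 252 orders
  if 1:t drops first: 210 orders
heap linearizations: 462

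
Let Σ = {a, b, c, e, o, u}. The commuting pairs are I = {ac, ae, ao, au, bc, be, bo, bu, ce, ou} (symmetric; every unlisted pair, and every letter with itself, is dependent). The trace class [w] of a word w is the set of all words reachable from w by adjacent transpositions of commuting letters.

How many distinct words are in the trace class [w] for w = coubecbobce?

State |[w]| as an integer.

1320

#0=c has no predecessor
#1=o depends on [0:c]
#2=u depends on [0:c]
#3=b has no predecessor
#4=e depends on [1:o, 2:u]
#5=c depends on [1:o, 2:u]
#6=b depends on [3:b]
#7=o depends on [4:e, 5:c]
#8=b depends on [6:b]
#9=c depends on [7:o]
#10=e depends on [7:o]
sources: [0:c, 3:b]
N(rest) = Σ N(rest − s) over sources s of rest; N(one piece) = 1:
  size 1 → [8]=1  [9]=1  [10]=1
  size 2 → [6,8]=1  [8,9]=2  [8,10]=2  [9,10]=2
  size 3 → [3,6,8]=1  [6,8,9]=3  [6,8,10]=3  [7,9,10]=2  [8,9,10]=6
  size 4 → [3,6,8,9]=4  [3,6,8,10]=4  [4,7,9,10]=2  [5,7,9,10]=2  [6,8,9,10]=12  [7,8,9,10]=8
  size 5 → [3,6,8,9,10]=20  [4,5,7,9,10]=4  [4,7,8,9,10]=10  [5,7,8,9,10]=10  [6,7,8,9,10]=20
  size 6 → [1,4,5,7,9,10]=4  [2,4,5,7,9,10]=4  [3,6,7,8,9,10]=40  [4,5,7,8,9,10]=24  [4,6,7,8,9,10]=30  [5,6,7,8,9,10]=30
  size 7 → [1,2,4,5,7,9,10]=8  [1,4,5,7,8,9,10]=28  [2,4,5,7,8,9,10]=28  [3,4,6,7,8,9,10]=70  [3,5,6,7,8,9,10]=70  [4,5,6,7,8,9,10]=84
  size 8 → [0,1,2,4,5,7,9,10]=8  [1,2,4,5,7,8,9,10]=64  [1,4,5,6,7,8,9,10]=112  [2,4,5,6,7,8,9,10]=112  [3,4,5,6,7,8,9,10]=224
  size 9 → [0,1,2,4,5,7,8,9,10]=72  [1,2,4,5,6,7,8,9,10]=288  [1,3,4,5,6,7,8,9,10]=336  [2,3,4,5,6,7,8,9,10]=336
  first=0(c) contributes 960
  first=3(b) contributes 360
|[w]| = 1320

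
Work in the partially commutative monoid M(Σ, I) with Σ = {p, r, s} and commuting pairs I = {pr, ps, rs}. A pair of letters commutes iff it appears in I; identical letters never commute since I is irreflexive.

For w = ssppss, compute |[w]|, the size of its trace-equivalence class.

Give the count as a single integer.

piece 0:s — minimal
piece 1:s rests on {0:s}
piece 2:p — minimal
piece 3:p rests on {2:p}
piece 4:s rests on {1:s}
piece 5:s rests on {4:s}
minimal pieces: {0:s, 2:p}
ways to finish when only these pieces remain (= sum over removing one remaining piece with nothing left below it):
  1 left: {3}→1  {5}→1
  2 left: {2,3}→1  {3,5}→2  {4,5}→1
  3 left: {1,4,5}→1  {2,3,5}→3  {3,4,5}→3
  4 left: {0,1,4,5}→1  {1,3,4,5}→4  {2,3,4,5}→6
  placing 0:s first → 10 extensions
  placing 2:p first → 5 extensions
total linear extensions = 15

15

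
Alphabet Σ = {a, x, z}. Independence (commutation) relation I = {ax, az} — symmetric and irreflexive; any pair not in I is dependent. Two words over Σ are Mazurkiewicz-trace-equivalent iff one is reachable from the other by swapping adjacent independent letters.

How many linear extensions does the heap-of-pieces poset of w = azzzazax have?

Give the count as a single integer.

56

0(a) covers ∅
1(z) covers ∅
2(z) covers 1:z
3(z) covers 2:z
4(a) covers 0:a
5(z) covers 3:z
6(a) covers 4:a
7(x) covers 5:z
floor of heap: 0:a, 1:z
completions by unplaced set U, small U first (add the entries for U minus each lowest piece of U):
  |U|=1: {6}:1  {7}:1
  |U|=2: {4,6}:1  {5,7}:1  {6,7}:2
  |U|=3: {0,4,6}:1  {3,5,7}:1  {4,6,7}:3  {5,6,7}:3
  |U|=4: {0,4,6,7}:4  {2,3,5,7}:1  {3,5,6,7}:4  {4,5,6,7}:6
  |U|=5: {0,4,5,6,7}:10  {1,2,3,5,7}:1  {2,3,5,6,7}:5  {3,4,5,6,7}:10
  |U|=6: {0,3,4,5,6,7}:20  {1,2,3,5,6,7}:6  {2,3,4,5,6,7}:15
  start at 0(a): 21
  start at 1(z): 35
sum over floor = 56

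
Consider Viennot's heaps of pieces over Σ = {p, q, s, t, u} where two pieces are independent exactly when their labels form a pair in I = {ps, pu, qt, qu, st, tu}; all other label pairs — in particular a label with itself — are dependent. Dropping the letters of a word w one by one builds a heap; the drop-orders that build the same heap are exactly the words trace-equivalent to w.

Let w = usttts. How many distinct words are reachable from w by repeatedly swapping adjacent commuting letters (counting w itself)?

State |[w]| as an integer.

#0=u has no predecessor
#1=s depends on [0:u]
#2=t has no predecessor
#3=t depends on [2:t]
#4=t depends on [3:t]
#5=s depends on [1:s]
sources: [0:u, 2:t]
N(rest) = Σ N(rest − s) over sources s of rest; N(one piece) = 1:
  size 1 → [4]=1  [5]=1
  size 2 → [1,5]=1  [3,4]=1  [4,5]=2
  size 3 → [0,1,5]=1  [1,4,5]=3  [2,3,4]=1  [3,4,5]=3
  size 4 → [0,1,4,5]=4  [1,3,4,5]=6  [2,3,4,5]=4
  first=0(u) contributes 10
  first=2(t) contributes 10
|[w]| = 20

20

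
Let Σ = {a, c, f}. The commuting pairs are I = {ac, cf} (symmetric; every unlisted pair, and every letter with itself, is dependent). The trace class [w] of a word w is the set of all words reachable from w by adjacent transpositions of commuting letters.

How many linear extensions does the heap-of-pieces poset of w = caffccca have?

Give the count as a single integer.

70

0(c) covers ∅
1(a) covers ∅
2(f) covers 1:a
3(f) covers 2:f
4(c) covers 0:c
5(c) covers 4:c
6(c) covers 5:c
7(a) covers 3:f
floor of heap: 0:c, 1:a
completions by unplaced set U, small U first (add the entries for U minus each lowest piece of U):
  |U|=1: {6}:1  {7}:1
  |U|=2: {3,7}:1  {5,6}:1  {6,7}:2
  |U|=3: {2,3,7}:1  {3,6,7}:3  {4,5,6}:1  {5,6,7}:3
  |U|=4: {0,4,5,6}:1  {1,2,3,7}:1  {2,3,6,7}:4  {3,5,6,7}:6  {4,5,6,7}:4
  |U|=5: {0,4,5,6,7}:5  {1,2,3,6,7}:5  {2,3,5,6,7}:10  {3,4,5,6,7}:10
  |U|=6: {0,3,4,5,6,7}:15  {1,2,3,5,6,7}:15  {2,3,4,5,6,7}:20
  start at 0(c): 35
  start at 1(a): 35
sum over floor = 70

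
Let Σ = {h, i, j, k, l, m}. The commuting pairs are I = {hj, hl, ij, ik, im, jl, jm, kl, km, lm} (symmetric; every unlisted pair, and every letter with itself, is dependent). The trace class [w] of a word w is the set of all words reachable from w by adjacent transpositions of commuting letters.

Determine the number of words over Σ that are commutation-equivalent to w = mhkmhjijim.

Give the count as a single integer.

#0=m has no predecessor
#1=h depends on [0:m]
#2=k depends on [1:h]
#3=m depends on [1:h]
#4=h depends on [2:k, 3:m]
#5=j depends on [2:k]
#6=i depends on [4:h]
#7=j depends on [5:j]
#8=i depends on [6:i]
#9=m depends on [4:h]
sources: [0:m]
N(rest) = Σ N(rest − s) over sources s of rest; N(one piece) = 1:
  size 1 → [7]=1  [8]=1  [9]=1
  size 2 → [5,7]=1  [6,8]=1  [7,8]=2  [7,9]=2  [8,9]=2
  size 3 → [5,7,8]=3  [5,7,9]=3  [6,7,8]=3  [6,8,9]=3  [7,8,9]=6
  size 4 → [4,6,8,9]=3  [5,6,7,8]=6  [5,7,8,9]=12  [6,7,8,9]=12
  size 5 → [3,4,6,8,9]=3  [4,6,7,8,9]=15  [5,6,7,8,9]=30
  size 6 → [3,4,6,7,8,9]=18  [4,5,6,7,8,9]=45
  size 7 → [2,4,5,6,7,8,9]=45  [3,4,5,6,7,8,9]=63
  size 8 → [2,3,4,5,6,7,8,9]=108
  first=0(m) contributes 108

108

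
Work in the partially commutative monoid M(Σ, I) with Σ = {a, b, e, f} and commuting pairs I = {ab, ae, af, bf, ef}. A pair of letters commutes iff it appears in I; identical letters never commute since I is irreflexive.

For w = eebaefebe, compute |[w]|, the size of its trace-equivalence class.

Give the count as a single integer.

piece 0:e — minimal
piece 1:e rests on {0:e}
piece 2:b rests on {1:e}
piece 3:a — minimal
piece 4:e rests on {2:b}
piece 5:f — minimal
piece 6:e rests on {4:e}
piece 7:b rests on {6:e}
piece 8:e rests on {7:b}
minimal pieces: {0:e, 3:a, 5:f}
ways to finish when only these pieces remain (= sum over removing one remaining piece with nothing left below it):
  1 left: {3}→1  {5}→1  {8}→1
  2 left: {3,5}→2  {3,8}→2  {5,8}→2  {7,8}→1
  3 left: {3,5,8}→6  {3,7,8}→3  {5,7,8}→3  {6,7,8}→1
  4 left: {3,5,7,8}→12  {3,6,7,8}→4  {4,6,7,8}→1  {5,6,7,8}→4
  5 left: {2,4,6,7,8}→1  {3,4,6,7,8}→5  {3,5,6,7,8}→20  {4,5,6,7,8}→5
  6 left: {1,2,4,6,7,8}→1  {2,3,4,6,7,8}→6  {2,4,5,6,7,8}→6  {3,4,5,6,7,8}→30
  7 left: {0,1,2,4,6,7,8}→1  {1,2,3,4,6,7,8}→7  {1,2,4,5,6,7,8}→7  {2,3,4,5,6,7,8}→42
  placing 0:e first → 56 extensions
  placing 3:a first → 8 extensions
  placing 5:f first → 8 extensions
total linear extensions = 72

72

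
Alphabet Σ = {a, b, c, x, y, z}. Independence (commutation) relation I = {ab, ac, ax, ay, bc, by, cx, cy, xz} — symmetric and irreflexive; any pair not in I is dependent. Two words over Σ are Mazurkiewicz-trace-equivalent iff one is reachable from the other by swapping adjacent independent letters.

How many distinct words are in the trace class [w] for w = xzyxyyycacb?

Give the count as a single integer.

drop 0:x onto floor
drop 1:z onto floor
drop 2:y onto {0:x, 1:z}
drop 3:x onto {2:y}
drop 4:y onto {3:x}
drop 5:y onto {4:y}
drop 6:y onto {5:y}
drop 7:c onto {1:z}
drop 8:a onto {1:z}
drop 9:c onto {7:c}
drop 10:b onto {3:x}
ground layer = {0:x, 1:z}
drop-orders for the pieces not yet dropped (sum over which currently-grounded one goes next):
  1 to go: {6} 1  {8} 1  {9} 1  {10} 1
  2 to go: {5,6} 1  {6,8} 2  {6,9} 2  {6,10} 2  {7,9} 1  {8,9} 2  {8,10} 2  {9,10} 2
  3 to go: {4,5,6} 1  {5,6,8} 3  {5,6,9} 3  {5,6,10} 3  {6,7,9} 3  {6,8,9} 6  {6,8,10} 6  {6,9,10} 6  {7,8,9} 3  {7,9,10} 3  {8,9,10} 6
  4 to go: {4,5,6,8} 4  {4,5,6,9} 4  {4,5,6,10} 4  {5,6,7,9} 6  {5,6,8,9} 12  {5,6,8,10} 12  {5,6,9,10} 12  {6,7,8,9} 12  {6,7,9,10} 12  {6,8,9,10} 24  {7,8,9,10} 12
  5 to go: {3,4,5,6,10} 4  {4,5,6,7,9} 10  {4,5,6,8,9} 20  {4,5,6,8,10} 20  {4,5,6,9,10} 20  {5,6,7,8,9} 30  {5,6,7,9,10} 30  {5,6,8,9,10} 60  {6,7,8,9,10} 60
  6 to go: {2,3,4,5,6,10} 4  {3,4,5,6,8,10} 24  {3,4,5,6,9,10} 24  {4,5,6,7,8,9} 60  {4,5,6,7,9,10} 60  {4,5,6,8,9,10} 120  {5,6,7,8,9,10} 180
  7 to go: {0,2,3,4,5,6,10} 4  {2,3,4,5,6,8,10} 28  {2,3,4,5,6,9,10} 28  {3,4,5,6,7,9,10} 84  {3,4,5,6,8,9,10} 168  {4,5,6,7,8,9,10} 420
  8 to go: {0,2,3,4,5,6,8,10} 32  {0,2,3,4,5,6,9,10} 32  {2,3,4,5,6,7,9,10} 112  {2,3,4,5,6,8,9,10} 224  {3,4,5,6,7,8,9,10} 672
  9 to go: {0,2,3,4,5,6,7,9,10} 144  {0,2,3,4,5,6,8,9,10} 288  {2,3,4,5,6,7,8,9,10} 1008
  if 0:x drops first: 1008 orders
  if 1:z drops first: 1440 orders
heap linearizations: 2448

2448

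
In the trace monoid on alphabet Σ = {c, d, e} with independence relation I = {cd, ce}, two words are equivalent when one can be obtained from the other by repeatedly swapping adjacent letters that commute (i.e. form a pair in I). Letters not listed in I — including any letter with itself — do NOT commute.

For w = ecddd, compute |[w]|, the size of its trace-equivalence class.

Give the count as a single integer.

5

0(e) covers ∅
1(c) covers ∅
2(d) covers 0:e
3(d) covers 2:d
4(d) covers 3:d
floor of heap: 0:e, 1:c
completions by unplaced set U, small U first (add the entries for U minus each lowest piece of U):
  |U|=1: {1}:1  {4}:1
  |U|=2: {1,4}:2  {3,4}:1
  |U|=3: {1,3,4}:3  {2,3,4}:1
  start at 0(e): 4
  start at 1(c): 1
sum over floor = 5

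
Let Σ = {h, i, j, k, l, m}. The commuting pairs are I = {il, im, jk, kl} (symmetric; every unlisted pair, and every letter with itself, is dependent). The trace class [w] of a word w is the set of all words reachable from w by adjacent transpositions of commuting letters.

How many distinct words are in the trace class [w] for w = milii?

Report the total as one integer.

10

0(m) covers ∅
1(i) covers ∅
2(l) covers 0:m
3(i) covers 1:i
4(i) covers 3:i
floor of heap: 0:m, 1:i
completions by unplaced set U, small U first (add the entries for U minus each lowest piece of U):
  |U|=1: {2}:1  {4}:1
  |U|=2: {0,2}:1  {2,4}:2  {3,4}:1
  |U|=3: {0,2,4}:3  {1,3,4}:1  {2,3,4}:3
  start at 0(m): 4
  start at 1(i): 6
sum over floor = 10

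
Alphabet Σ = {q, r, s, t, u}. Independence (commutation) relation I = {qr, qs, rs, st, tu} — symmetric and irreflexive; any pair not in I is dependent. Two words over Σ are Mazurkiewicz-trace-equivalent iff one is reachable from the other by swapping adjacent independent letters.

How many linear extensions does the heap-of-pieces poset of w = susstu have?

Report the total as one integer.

6

#0=s has no predecessor
#1=u depends on [0:s]
#2=s depends on [1:u]
#3=s depends on [2:s]
#4=t has no predecessor
#5=u depends on [3:s]
sources: [0:s, 4:t]
N(rest) = Σ N(rest − s) over sources s of rest; N(one piece) = 1:
  size 1 → [4]=1  [5]=1
  size 2 → [3,5]=1  [4,5]=2
  size 3 → [2,3,5]=1  [3,4,5]=3
  size 4 → [1,2,3,5]=1  [2,3,4,5]=4
  first=0(s) contributes 5
  first=4(t) contributes 1
|[w]| = 6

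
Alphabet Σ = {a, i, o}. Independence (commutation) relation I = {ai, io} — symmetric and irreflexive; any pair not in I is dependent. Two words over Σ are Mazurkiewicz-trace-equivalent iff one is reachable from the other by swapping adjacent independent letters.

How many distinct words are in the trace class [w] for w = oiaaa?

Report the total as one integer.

5

0(o) covers ∅
1(i) covers ∅
2(a) covers 0:o
3(a) covers 2:a
4(a) covers 3:a
floor of heap: 0:o, 1:i
completions by unplaced set U, small U first (add the entries for U minus each lowest piece of U):
  |U|=1: {1}:1  {4}:1
  |U|=2: {1,4}:2  {3,4}:1
  |U|=3: {1,3,4}:3  {2,3,4}:1
  start at 0(o): 4
  start at 1(i): 1
sum over floor = 5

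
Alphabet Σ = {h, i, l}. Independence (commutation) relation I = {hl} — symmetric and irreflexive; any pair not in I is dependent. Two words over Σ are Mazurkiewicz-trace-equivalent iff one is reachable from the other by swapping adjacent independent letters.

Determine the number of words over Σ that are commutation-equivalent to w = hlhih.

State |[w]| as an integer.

3

piece 0:h — minimal
piece 1:l — minimal
piece 2:h rests on {0:h}
piece 3:i rests on {1:l, 2:h}
piece 4:h rests on {3:i}
minimal pieces: {0:h, 1:l}
ways to finish when only these pieces remain (= sum over removing one remaining piece with nothing left below it):
  1 left: {4}→1
  2 left: {3,4}→1
  3 left: {1,3,4}→1  {2,3,4}→1
  placing 0:h first → 2 extensions
  placing 1:l first → 1 extensions
total linear extensions = 3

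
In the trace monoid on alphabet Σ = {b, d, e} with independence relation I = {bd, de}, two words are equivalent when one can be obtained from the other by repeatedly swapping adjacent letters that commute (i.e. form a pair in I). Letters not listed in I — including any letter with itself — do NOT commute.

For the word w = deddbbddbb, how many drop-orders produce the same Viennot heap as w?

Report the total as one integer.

piece 0:d — minimal
piece 1:e — minimal
piece 2:d rests on {0:d}
piece 3:d rests on {2:d}
piece 4:b rests on {1:e}
piece 5:b rests on {4:b}
piece 6:d rests on {3:d}
piece 7:d rests on {6:d}
piece 8:b rests on {5:b}
piece 9:b rests on {8:b}
minimal pieces: {0:d, 1:e}
ways to finish when only these pieces remain (= sum over removing one remaining piece with nothing left below it):
  1 left: {7}→1  {9}→1
  2 left: {6,7}→1  {7,9}→2  {8,9}→1
  3 left: {3,6,7}→1  {5,8,9}→1  {6,7,9}→3  {7,8,9}→3
  4 left: {2,3,6,7}→1  {3,6,7,9}→4  {4,5,8,9}→1  {5,7,8,9}→4  {6,7,8,9}→6
  5 left: {0,2,3,6,7}→1  {1,4,5,8,9}→1  {2,3,6,7,9}→5  {3,6,7,8,9}→10  {4,5,7,8,9}→5  {5,6,7,8,9}→10
  6 left: {0,2,3,6,7,9}→6  {1,4,5,7,8,9}→6  {2,3,6,7,8,9}→15  {3,5,6,7,8,9}→20  {4,5,6,7,8,9}→15
  7 left: {0,2,3,6,7,8,9}→21  {1,4,5,6,7,8,9}→21  {2,3,5,6,7,8,9}→35  {3,4,5,6,7,8,9}→35
  8 left: {0,2,3,5,6,7,8,9}→56  {1,3,4,5,6,7,8,9}→56  {2,3,4,5,6,7,8,9}→70
  placing 0:d first → 126 extensions
  placing 1:e first → 126 extensions
total linear extensions = 252

252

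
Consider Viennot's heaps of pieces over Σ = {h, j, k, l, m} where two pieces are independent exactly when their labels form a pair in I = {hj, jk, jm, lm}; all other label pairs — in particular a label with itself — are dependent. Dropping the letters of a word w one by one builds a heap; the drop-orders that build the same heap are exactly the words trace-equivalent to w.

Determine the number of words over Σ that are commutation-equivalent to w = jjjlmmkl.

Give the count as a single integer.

#0=j has no predecessor
#1=j depends on [0:j]
#2=j depends on [1:j]
#3=l depends on [2:j]
#4=m has no predecessor
#5=m depends on [4:m]
#6=k depends on [3:l, 5:m]
#7=l depends on [6:k]
sources: [0:j, 4:m]
N(rest) = Σ N(rest − s) over sources s of rest; N(one piece) = 1:
  size 1 → [7]=1
  size 2 → [6,7]=1
  size 3 → [3,6,7]=1  [5,6,7]=1
  size 4 → [2,3,6,7]=1  [3,5,6,7]=2  [4,5,6,7]=1
  size 5 → [1,2,3,6,7]=1  [2,3,5,6,7]=3  [3,4,5,6,7]=3
  size 6 → [0,1,2,3,6,7]=1  [1,2,3,5,6,7]=4  [2,3,4,5,6,7]=6
  first=0(j) contributes 10
  first=4(m) contributes 5
|[w]| = 15

15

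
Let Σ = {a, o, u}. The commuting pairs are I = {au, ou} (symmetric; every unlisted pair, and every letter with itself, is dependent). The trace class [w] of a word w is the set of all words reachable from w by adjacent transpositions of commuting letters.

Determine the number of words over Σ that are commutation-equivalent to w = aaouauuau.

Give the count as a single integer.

drop 0:a onto floor
drop 1:a onto {0:a}
drop 2:o onto {1:a}
drop 3:u onto floor
drop 4:a onto {2:o}
drop 5:u onto {3:u}
drop 6:u onto {5:u}
drop 7:a onto {4:a}
drop 8:u onto {6:u}
ground layer = {0:a, 3:u}
drop-orders for the pieces not yet dropped (sum over which currently-grounded one goes next):
  1 to go: {7} 1  {8} 1
  2 to go: {4,7} 1  {6,8} 1  {7,8} 2
  3 to go: {2,4,7} 1  {4,7,8} 3  {5,6,8} 1  {6,7,8} 3
  4 to go: {1,2,4,7} 1  {2,4,7,8} 4  {3,5,6,8} 1  {4,6,7,8} 6  {5,6,7,8} 4
  5 to go: {0,1,2,4,7} 1  {1,2,4,7,8} 5  {2,4,6,7,8} 10  {3,5,6,7,8} 5  {4,5,6,7,8} 10
  6 to go: {0,1,2,4,7,8} 6  {1,2,4,6,7,8} 15  {2,4,5,6,7,8} 20  {3,4,5,6,7,8} 15
  7 to go: {0,1,2,4,6,7,8} 21  {1,2,4,5,6,7,8} 35  {2,3,4,5,6,7,8} 35
  if 0:a drops first: 70 orders
  if 3:u drops first: 56 orders
heap linearizations: 126

126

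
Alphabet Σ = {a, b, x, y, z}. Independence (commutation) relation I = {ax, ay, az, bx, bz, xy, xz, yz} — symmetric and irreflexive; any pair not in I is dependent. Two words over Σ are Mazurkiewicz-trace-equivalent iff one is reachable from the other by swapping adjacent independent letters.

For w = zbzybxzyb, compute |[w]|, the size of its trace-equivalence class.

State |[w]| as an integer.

#0=z has no predecessor
#1=b has no predecessor
#2=z depends on [0:z]
#3=y depends on [1:b]
#4=b depends on [3:y]
#5=x has no predecessor
#6=z depends on [2:z]
#7=y depends on [4:b]
#8=b depends on [7:y]
sources: [0:z, 1:b, 5:x]
N(rest) = Σ N(rest − s) over sources s of rest; N(one piece) = 1:
  size 1 → [5]=1  [6]=1  [8]=1
  size 2 → [2,6]=1  [5,6]=2  [5,8]=2  [6,8]=2  [7,8]=1
  size 3 → [0,2,6]=1  [2,5,6]=3  [2,6,8]=3  [4,7,8]=1  [5,6,8]=6  [5,7,8]=3  [6,7,8]=3
  size 4 → [0,2,5,6]=4  [0,2,6,8]=4  [2,5,6,8]=12  [2,6,7,8]=6  [3,4,7,8]=1  [4,5,7,8]=4  [4,6,7,8]=4  [5,6,7,8]=12
  size 5 → [0,2,5,6,8]=20  [0,2,6,7,8]=10  [1,3,4,7,8]=1  [2,4,6,7,8]=10  [2,5,6,7,8]=30  [3,4,5,7,8]=5  [3,4,6,7,8]=5  [4,5,6,7,8]=20
  size 6 → [0,2,4,6,7,8]=20  [0,2,5,6,7,8]=60  [1,3,4,5,7,8]=6  [1,3,4,6,7,8]=6  [2,3,4,6,7,8]=15  [2,4,5,6,7,8]=60  [3,4,5,6,7,8]=30
  size 7 → [0,2,3,4,6,7,8]=35  [0,2,4,5,6,7,8]=140  [1,2,3,4,6,7,8]=21  [1,3,4,5,6,7,8]=42  [2,3,4,5,6,7,8]=105
  first=0(z) contributes 168
  first=1(b) contributes 280
  first=5(x) contributes 56
|[w]| = 504

504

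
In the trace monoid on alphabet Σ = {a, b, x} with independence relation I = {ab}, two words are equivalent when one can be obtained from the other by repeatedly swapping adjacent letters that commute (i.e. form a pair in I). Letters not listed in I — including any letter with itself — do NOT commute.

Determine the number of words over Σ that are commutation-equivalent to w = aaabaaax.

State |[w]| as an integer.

0(a) covers ∅
1(a) covers 0:a
2(a) covers 1:a
3(b) covers ∅
4(a) covers 2:a
5(a) covers 4:a
6(a) covers 5:a
7(x) covers 3:b, 6:a
floor of heap: 0:a, 3:b
completions by unplaced set U, small U first (add the entries for U minus each lowest piece of U):
  |U|=1: {7}:1
  |U|=2: {3,7}:1  {6,7}:1
  |U|=3: {3,6,7}:2  {5,6,7}:1
  |U|=4: {3,5,6,7}:3  {4,5,6,7}:1
  |U|=5: {2,4,5,6,7}:1  {3,4,5,6,7}:4
  |U|=6: {1,2,4,5,6,7}:1  {2,3,4,5,6,7}:5
  start at 0(a): 6
  start at 3(b): 1
sum over floor = 7

7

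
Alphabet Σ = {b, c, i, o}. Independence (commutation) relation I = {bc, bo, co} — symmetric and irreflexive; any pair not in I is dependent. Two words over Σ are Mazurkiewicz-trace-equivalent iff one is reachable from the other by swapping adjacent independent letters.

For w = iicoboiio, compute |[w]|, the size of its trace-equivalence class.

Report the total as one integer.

12

piece 0:i — minimal
piece 1:i rests on {0:i}
piece 2:c rests on {1:i}
piece 3:o rests on {1:i}
piece 4:b rests on {1:i}
piece 5:o rests on {3:o}
piece 6:i rests on {2:c, 4:b, 5:o}
piece 7:i rests on {6:i}
piece 8:o rests on {7:i}
minimal pieces: {0:i}
ways to finish when only these pieces remain (= sum over removing one remaining piece with nothing left below it):
  1 left: {8}→1
  2 left: {7,8}→1
  3 left: {6,7,8}→1
  4 left: {2,6,7,8}→1  {4,6,7,8}→1  {5,6,7,8}→1
  5 left: {2,4,6,7,8}→2  {2,5,6,7,8}→2  {3,5,6,7,8}→1  {4,5,6,7,8}→2
  6 left: {2,3,5,6,7,8}→3  {2,4,5,6,7,8}→6  {3,4,5,6,7,8}→3
  7 left: {2,3,4,5,6,7,8}→12
  placing 0:i first → 12 extensions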